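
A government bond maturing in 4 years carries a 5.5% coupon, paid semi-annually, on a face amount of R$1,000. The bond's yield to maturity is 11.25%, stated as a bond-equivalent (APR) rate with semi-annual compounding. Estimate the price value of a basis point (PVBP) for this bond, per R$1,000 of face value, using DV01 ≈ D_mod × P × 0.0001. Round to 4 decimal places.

Periodic yield y = 0.05625.
  t   CF        PV=CF/(1+0.05625)^t    t·PV
  1        27.50        26.0355        26.0355
  2        27.50        24.6490        49.2980
  3        27.50        23.3363        70.0090
  4        27.50        22.0936        88.3743
  5        27.50        20.9170       104.5849
  6        27.50        19.8031       118.8184
  7        27.50        18.7485       131.2392
  8     1,027.50       663.2054     5,305.6432
  Σ                    818.7883     5,894.0025
P = 818.7883; D_Mac = 7.19844 half-year periods = 3.59922 yrs; D_mod = 3.40755 yrs.
DV01 ≈ 3.40755 × 818.7883 × 0.0001 = 0.279006.

R$0.2790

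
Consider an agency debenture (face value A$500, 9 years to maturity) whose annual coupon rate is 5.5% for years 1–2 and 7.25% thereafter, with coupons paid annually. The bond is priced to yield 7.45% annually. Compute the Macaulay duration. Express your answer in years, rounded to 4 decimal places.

7.0771 years

Periodic yield y = 0.0745. Discount each cash flow and weight by its year:
  t   CF        PV=CF/(1+0.0745)^t    t·PV
  1        27.50        25.5933        25.5933
  2        27.50        23.8188        47.6376
  3        36.25        29.2206        87.6617
  4        36.25        27.1946       108.7783
  5        36.25        25.3091       126.5453
  6        36.25        23.5543       141.3256
  7        36.25        21.9211       153.4480
  8        36.25        20.4012       163.2100
  9       536.25       280.8727     2,527.8543
  Σ                    477.8856     3,382.0540
Price P = Σ PV = 477.8856.
Macaulay duration = Σ(t·PV) / P = 3,382.0540 / 477.8856 = 7.07712 years.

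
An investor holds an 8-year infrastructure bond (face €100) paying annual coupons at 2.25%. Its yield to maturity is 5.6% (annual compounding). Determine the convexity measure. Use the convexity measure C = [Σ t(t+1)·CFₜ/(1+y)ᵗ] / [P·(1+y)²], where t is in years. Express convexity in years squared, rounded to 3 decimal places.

57.331

With y = 0.056:
  t   CF        PV=CF/(1+0.056)^t    t·PV        t(t+1)·PV
  1         2.25         2.1307         2.1307           4.2614
  2         2.25         2.0177         4.0354          12.1061
  3         2.25         1.9107         5.7321          22.9283
  4         2.25         1.8094         7.2375          36.1874
  5         2.25         1.7134         8.5671          51.4025
  6         2.25         1.6226         9.7353          68.1472
  7         2.25         1.5365        10.7556          86.0445
  8       102.25        66.1229       528.9833       4,760.8497
  Σ                     78.8638       577.1769       5,041.9271
P = 78.8638.
Convexity = Σ t(t+1)·PV / [P·(1+y)²] = 5,041.9271 / (78.8638 × 1.115136) = 57.33118.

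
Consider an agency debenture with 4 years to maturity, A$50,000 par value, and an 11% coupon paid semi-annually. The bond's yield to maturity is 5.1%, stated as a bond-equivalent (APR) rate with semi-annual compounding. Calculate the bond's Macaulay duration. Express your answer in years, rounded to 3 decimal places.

3.410 years

Periodic yield y = 0.0255. Discount each cash flow and weight by its period:
  t   CF        PV=CF/(1+0.0255)^t    t·PV
  1     2,750.00     2,681.6187     2,681.6187
  2     2,750.00     2,614.9378     5,229.8756
  3     2,750.00     2,549.9150     7,649.7449
  4     2,750.00     2,486.5090     9,946.0360
  5     2,750.00     2,424.6797    12,123.3983
  6     2,750.00     2,364.3878    14,186.3267
  7     2,750.00     2,305.5951    16,139.1657
  8    52,750.00    43,125.7982   345,006.3856
  Σ                 60,553.4412   412,962.5515
Price P = Σ PV = 60,553.4412.
Macaulay duration = Σ(t·PV) / P = 412,962.5515 / 60,553.4412 = 6.81980 half-year periods.
In years: 6.81980 / 2 = 3.40990 years.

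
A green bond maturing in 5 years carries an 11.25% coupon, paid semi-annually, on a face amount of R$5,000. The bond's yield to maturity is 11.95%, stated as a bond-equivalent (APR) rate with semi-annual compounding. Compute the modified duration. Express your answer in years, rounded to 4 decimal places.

3.7192 years

Periodic yield y = 0.05975. First find Macaulay duration:
  t   CF        PV=CF/(1+0.05975)^t    t·PV
  1       281.25       265.3928       265.3928
  2       281.25       250.4296       500.8592
  3       281.25       236.3101       708.9303
  4       281.25       222.9866       891.9465
  5       281.25       210.4144     1,052.0719
  6       281.25       198.5510     1,191.3057
  7       281.25       187.3564     1,311.4949
  8       281.25       176.7930     1,414.3442
  9       281.25       166.8252     1,501.4270
  10    5,281.25     2,955.9867    29,559.8669
  Σ                  4,871.0458    38,397.6393
P = 4,871.0458; Macaulay duration = 38,397.6393 / 4,871.0458 = 7.88283 half-year periods = 3.94142 years.
Modified duration = D_Mac / (1 + y) = 3.94142 / 1.05975 = 3.71919 years.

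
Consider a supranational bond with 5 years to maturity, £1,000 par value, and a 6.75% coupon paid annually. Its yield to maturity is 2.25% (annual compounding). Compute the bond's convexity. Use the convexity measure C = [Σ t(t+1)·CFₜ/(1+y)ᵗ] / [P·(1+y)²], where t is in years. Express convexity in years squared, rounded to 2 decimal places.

With y = 0.0225:
  t   CF        PV=CF/(1+0.0225)^t    t·PV        t(t+1)·PV
  1        67.50        66.0147        66.0147         132.0293
  2        67.50        64.5620       129.1240         387.3721
  3        67.50        63.1413       189.4240         757.6961
  4        67.50        61.7519       247.0077       1,235.0385
  5     1,067.50       955.1054     4,775.5270      28,653.1620
  Σ                  1,210.5754     5,407.0975      31,165.2981
P = 1,210.5754.
Convexity = Σ t(t+1)·PV / [P·(1+y)²] = 31,165.2981 / (1,210.5754 × 1.045506) = 24.62367.

24.62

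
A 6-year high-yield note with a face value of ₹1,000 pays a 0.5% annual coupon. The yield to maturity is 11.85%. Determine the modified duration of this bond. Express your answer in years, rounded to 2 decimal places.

5.27 years

Periodic yield y = 0.1185. First find Macaulay duration:
  t   CF        PV=CF/(1+0.1185)^t    t·PV
  1         5.00         4.4703         4.4703
  2         5.00         3.9967         7.9933
  3         5.00         3.5732        10.7197
  4         5.00         3.1947        12.7787
  5         5.00         2.8562        14.2810
  6     1,005.00       513.2750     3,079.6501
  Σ                    531.3661     3,129.8932
P = 531.3661; Macaulay duration = 3,129.8932 / 531.3661 = 5.89028 years.
Modified duration = D_Mac / (1 + y) = 5.89028 / 1.1185 = 5.26623 years.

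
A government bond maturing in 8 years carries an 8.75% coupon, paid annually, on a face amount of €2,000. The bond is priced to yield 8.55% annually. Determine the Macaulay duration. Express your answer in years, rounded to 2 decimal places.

Periodic yield y = 0.0855. Discount each cash flow and weight by its year:
  t   CF        PV=CF/(1+0.0855)^t    t·PV
  1       175.00       161.2160       161.2160
  2       175.00       148.5178       297.0355
  3       175.00       136.8197       410.4590
  4       175.00       126.0430       504.1720
  5       175.00       116.1152       580.5758
  6       175.00       106.9693       641.8157
  7       175.00        98.5438       689.8065
  8     2,175.00     1,128.2897     9,026.3179
  Σ                  2,022.5144    12,311.3985
Price P = Σ PV = 2,022.5144.
Macaulay duration = Σ(t·PV) / P = 12,311.3985 / 2,022.5144 = 6.08717 years.

6.09 years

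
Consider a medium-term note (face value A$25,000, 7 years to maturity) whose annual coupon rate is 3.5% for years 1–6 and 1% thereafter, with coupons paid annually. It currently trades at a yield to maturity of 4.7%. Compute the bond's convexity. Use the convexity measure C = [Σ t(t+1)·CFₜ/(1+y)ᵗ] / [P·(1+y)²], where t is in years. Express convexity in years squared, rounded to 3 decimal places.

With y = 0.047:
  t   CF        PV=CF/(1+0.047)^t    t·PV        t(t+1)·PV
  1       875.00       835.7211       835.7211       1,671.4422
  2       875.00       798.2055     1,596.4109       4,789.2327
  3       875.00       762.3739     2,287.1216       9,148.4866
  4       875.00       728.1508     2,912.6032      14,563.0158
  5       875.00       695.4640     3,477.3199      20,863.9195
  6       875.00       664.2445     3,985.4670      27,898.2687
  7    25,250.00    18,307.7347   128,154.1430   1,025,233.1440
  Σ                 22,791.8944   143,248.7867   1,104,167.5096
P = 22,791.8944.
Convexity = Σ t(t+1)·PV / [P·(1+y)²] = 1,104,167.5096 / (22,791.8944 × 1.096209) = 44.19378.

44.194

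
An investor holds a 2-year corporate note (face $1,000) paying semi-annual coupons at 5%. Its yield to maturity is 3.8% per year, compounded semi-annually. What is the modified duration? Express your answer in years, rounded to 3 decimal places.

1.893 years

Periodic yield y = 0.019. First find Macaulay duration:
  t   CF        PV=CF/(1+0.019)^t    t·PV
  1        25.00        24.5339        24.5339
  2        25.00        24.0764        48.1528
  3        25.00        23.6275        70.8824
  4     1,025.00       950.6642     3,802.6567
  Σ                  1,022.9019     3,946.2258
P = 1,022.9019; Macaulay duration = 3,946.2258 / 1,022.9019 = 3.85787 half-year periods = 1.92894 years.
Modified duration = D_Mac / (1 + y) = 1.92894 / 1.019 = 1.89297 years.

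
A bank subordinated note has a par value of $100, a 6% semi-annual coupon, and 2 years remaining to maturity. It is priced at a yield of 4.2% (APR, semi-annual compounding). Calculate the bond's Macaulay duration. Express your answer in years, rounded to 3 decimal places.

Periodic yield y = 0.021. Discount each cash flow and weight by its period:
  t   CF        PV=CF/(1+0.021)^t    t·PV
  1         3.00         2.9383         2.9383
  2         3.00         2.8779         5.7557
  3         3.00         2.8187         8.4560
  4       103.00        94.7838       379.1353
  Σ                    103.4187       396.2853
Price P = Σ PV = 103.4187.
Macaulay duration = Σ(t·PV) / P = 396.2853 / 103.4187 = 3.83186 half-year periods.
In years: 3.83186 / 2 = 1.91593 years.

1.916 years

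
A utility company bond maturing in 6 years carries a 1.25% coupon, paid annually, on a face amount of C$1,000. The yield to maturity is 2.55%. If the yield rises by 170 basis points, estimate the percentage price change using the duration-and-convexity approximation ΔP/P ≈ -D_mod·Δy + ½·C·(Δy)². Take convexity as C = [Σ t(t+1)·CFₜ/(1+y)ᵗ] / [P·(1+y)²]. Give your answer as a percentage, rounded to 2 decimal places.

-9.08%

With y = 0.0255:
  t   CF        PV=CF/(1+0.0255)^t    t·PV        t(t+1)·PV
  1        12.50        12.1892        12.1892          24.3784
  2        12.50        11.8861        23.7722          71.3165
  3        12.50        11.5905        34.7716         139.0863
  4        12.50        11.3023        45.2093         226.0463
  5        12.50        11.0213        55.1064         330.6381
  6     1,012.50       870.5246     5,223.1475      36,562.0328
  Σ                    928.5140     5,394.1961      37,353.4983
P = 928.5140; D_Mac = 5.80949 yrs; D_mod = 5.66504 yrs; C = 38.25353.
Duration effect: -5.66504 × (+0.017) = -0.096306
Convexity effect: 0.5 × 38.25353 × (0.017)² = +0.0055276
ΔP/P ≈ -0.096306 + 0.0055276 = -0.090778 = -9.0778%.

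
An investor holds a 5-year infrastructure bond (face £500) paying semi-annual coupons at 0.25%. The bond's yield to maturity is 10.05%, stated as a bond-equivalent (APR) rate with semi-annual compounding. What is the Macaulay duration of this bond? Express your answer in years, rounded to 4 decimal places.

Periodic yield y = 0.05025. Discount each cash flow and weight by its period:
  t   CF        PV=CF/(1+0.05025)^t    t·PV
  1        0.625         0.5951         0.5951
  2        0.625         0.5666         1.1332
  3        0.625         0.5395         1.6185
  4        0.625         0.5137         2.0548
  5        0.625         0.4891         2.4456
  6        0.625         0.4657         2.7943
  7        0.625         0.4434         3.1041
  8        0.625         0.4222         3.3778
  9        0.625         0.4020         3.6182
  10     500.625       306.6095     3,066.0952
  Σ                    311.0470     3,086.8367
Price P = Σ PV = 311.0470.
Macaulay duration = Σ(t·PV) / P = 3,086.8367 / 311.0470 = 9.92402 half-year periods.
In years: 9.92402 / 2 = 4.96201 years.

4.9620 years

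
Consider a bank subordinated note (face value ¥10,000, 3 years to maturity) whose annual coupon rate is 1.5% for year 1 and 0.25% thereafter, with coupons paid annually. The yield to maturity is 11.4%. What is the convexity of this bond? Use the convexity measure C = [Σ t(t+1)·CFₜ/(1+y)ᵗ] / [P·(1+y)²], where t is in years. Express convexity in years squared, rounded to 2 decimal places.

9.51

With y = 0.114:
  t   CF        PV=CF/(1+0.114)^t    t·PV        t(t+1)·PV
  1       150.00       134.6499       134.6499         269.2998
  2        25.00        20.1451        40.2902         120.8707
  3    10,025.00     7,251.5160    21,754.5480      87,018.1918
  Σ                  7,406.3110    21,929.4881      87,408.3623
P = 7,406.3110.
Convexity = Σ t(t+1)·PV / [P·(1+y)²] = 87,408.3623 / (7,406.3110 × 1.240996) = 9.51000.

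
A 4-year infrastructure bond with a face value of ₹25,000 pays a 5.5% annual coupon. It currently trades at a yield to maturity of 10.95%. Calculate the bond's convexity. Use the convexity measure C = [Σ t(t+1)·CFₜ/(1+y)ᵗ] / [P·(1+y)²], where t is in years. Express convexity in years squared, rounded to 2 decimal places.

With y = 0.1095:
  t   CF        PV=CF/(1+0.1095)^t    t·PV        t(t+1)·PV
  1     1,375.00     1,239.2970     1,239.2970       2,478.5940
  2     1,375.00     1,116.9869     2,233.9738       6,701.9215
  3     1,375.00     1,006.7480     3,020.2440      12,080.9761
  4    26,375.00    17,405.3693    69,621.4771     348,107.3857
  Σ                 20,768.4012    76,114.9920     369,368.8772
P = 20,768.4012.
Convexity = Σ t(t+1)·PV / [P·(1+y)²] = 369,368.8772 / (20,768.4012 × 1.230990) = 14.44783.

14.45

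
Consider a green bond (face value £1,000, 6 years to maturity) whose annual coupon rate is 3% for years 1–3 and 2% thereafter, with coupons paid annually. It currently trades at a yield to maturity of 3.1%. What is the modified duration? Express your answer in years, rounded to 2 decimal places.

5.43 years

Periodic yield y = 0.031. First find Macaulay duration:
  t   CF        PV=CF/(1+0.031)^t    t·PV
  1        30.00        29.0980        29.0980
  2        30.00        28.2230        56.4461
  3        30.00        27.3744        82.1233
  4        20.00        17.7009        70.8036
  5        20.00        17.1687        85.8434
  6     1,020.00       849.2747     5,095.6481
  Σ                    968.8397     5,419.9625
P = 968.8397; Macaulay duration = 5,419.9625 / 968.8397 = 5.59428 years.
Modified duration = D_Mac / (1 + y) = 5.59428 / 1.031 = 5.42607 years.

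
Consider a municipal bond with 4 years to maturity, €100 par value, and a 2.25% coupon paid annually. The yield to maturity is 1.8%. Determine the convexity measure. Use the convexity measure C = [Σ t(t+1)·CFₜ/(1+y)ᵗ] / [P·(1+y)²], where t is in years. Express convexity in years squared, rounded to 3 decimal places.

With y = 0.018:
  t   CF        PV=CF/(1+0.018)^t    t·PV        t(t+1)·PV
  1         2.25         2.2102         2.2102           4.4204
  2         2.25         2.1711         4.3423          13.0268
  3         2.25         2.1327         6.3982          25.5930
  4       102.25        95.2077       380.8309       1,904.1546
  Σ                    101.7218       393.7816       1,947.1948
P = 101.7218.
Convexity = Σ t(t+1)·PV / [P·(1+y)²] = 1,947.1948 / (101.7218 × 1.036324) = 18.47139.

18.471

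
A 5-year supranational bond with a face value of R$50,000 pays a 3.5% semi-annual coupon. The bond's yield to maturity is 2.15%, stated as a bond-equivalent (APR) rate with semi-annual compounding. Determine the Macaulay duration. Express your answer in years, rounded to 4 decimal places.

Periodic yield y = 0.01075. Discount each cash flow and weight by its period:
  t   CF        PV=CF/(1+0.01075)^t    t·PV
  1       875.00       865.6938       865.6938
  2       875.00       856.4866     1,712.9731
  3       875.00       847.3773     2,542.1318
  4       875.00       838.3648     3,353.4593
  5       875.00       829.4483     4,147.2413
  6       875.00       820.6265     4,923.7592
  7       875.00       811.8986     5,683.2903
  8       875.00       803.2635     6,426.1083
  9       875.00       794.7203     7,152.4826
  10   50,875.00    45,715.8630   457,158.6296
  Σ                 53,183.7426   493,965.7694
Price P = Σ PV = 53,183.7426.
Macaulay duration = Σ(t·PV) / P = 493,965.7694 / 53,183.7426 = 9.28791 half-year periods.
In years: 9.28791 / 2 = 4.64395 years.

4.6440 years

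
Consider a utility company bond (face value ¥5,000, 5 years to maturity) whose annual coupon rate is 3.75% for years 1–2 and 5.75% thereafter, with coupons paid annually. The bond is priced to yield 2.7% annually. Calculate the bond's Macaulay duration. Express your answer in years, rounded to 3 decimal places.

Periodic yield y = 0.027. Discount each cash flow and weight by its year:
  t   CF        PV=CF/(1+0.027)^t    t·PV
  1       187.50       182.5706       182.5706
  2       187.50       177.7708       355.5416
  3       287.50       265.4156       796.2469
  4       287.50       258.4378     1,033.7513
  5     5,287.50     4,628.0513    23,140.2564
  Σ                  5,512.2461    25,508.3668
Price P = Σ PV = 5,512.2461.
Macaulay duration = Σ(t·PV) / P = 25,508.3668 / 5,512.2461 = 4.62758 years.

4.628 years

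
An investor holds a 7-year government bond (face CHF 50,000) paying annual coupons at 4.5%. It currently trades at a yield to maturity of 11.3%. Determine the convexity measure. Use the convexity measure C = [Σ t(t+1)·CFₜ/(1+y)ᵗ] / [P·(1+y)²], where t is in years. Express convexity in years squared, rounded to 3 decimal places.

With y = 0.113:
  t   CF        PV=CF/(1+0.113)^t    t·PV        t(t+1)·PV
  1     2,250.00     2,021.5633     2,021.5633       4,043.1267
  2     2,250.00     1,816.3193     3,632.6385      10,897.9156
  3     2,250.00     1,631.9131     4,895.7393      19,582.9570
  4     2,250.00     1,466.2292     5,864.9168      29,324.5838
  5     2,250.00     1,317.3667     6,586.8337      39,521.0024
  6     2,250.00     1,183.6179     7,101.7075      49,711.9527
  7    52,250.00    24,695.6320   172,869.4238   1,382,955.3905
  Σ                 34,132.6415   202,972.8230   1,536,036.9286
P = 34,132.6415.
Convexity = Σ t(t+1)·PV / [P·(1+y)²] = 1,536,036.9286 / (34,132.6415 × 1.238769) = 36.32799.

36.328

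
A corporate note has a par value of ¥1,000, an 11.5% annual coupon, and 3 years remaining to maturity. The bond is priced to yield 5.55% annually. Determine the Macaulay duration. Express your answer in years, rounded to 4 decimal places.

Periodic yield y = 0.0555. Discount each cash flow and weight by its year:
  t   CF        PV=CF/(1+0.0555)^t    t·PV
  1       115.00       108.9531       108.9531
  2       115.00       103.2242       206.4483
  3     1,115.00       948.2004     2,844.6013
  Σ                  1,160.3777     3,160.0028
Price P = Σ PV = 1,160.3777.
Macaulay duration = Σ(t·PV) / P = 3,160.0028 / 1,160.3777 = 2.72325 years.

2.7233 years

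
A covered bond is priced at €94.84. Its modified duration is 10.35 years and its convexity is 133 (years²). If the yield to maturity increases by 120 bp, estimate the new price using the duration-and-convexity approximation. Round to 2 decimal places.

€83.97

Duration effect: -D_mod·Δy = -10.35 × (+0.012) = -0.124200
Convexity effect: ½·C·(Δy)² = 0.5 × 133 × (0.012)² = +0.0095760
ΔP/P ≈ -0.124200 + 0.0095760 = -0.114624
New price ≈ 94.84 × (1 - 0.114624) = 83.96905984.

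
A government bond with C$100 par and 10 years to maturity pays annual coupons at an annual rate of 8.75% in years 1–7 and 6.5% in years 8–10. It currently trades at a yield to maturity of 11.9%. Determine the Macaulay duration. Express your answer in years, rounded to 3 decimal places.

6.663 years

Periodic yield y = 0.119. Discount each cash flow and weight by its year:
  t   CF        PV=CF/(1+0.119)^t    t·PV
  1         8.75         7.8195         7.8195
  2         8.75         6.9879        13.9758
  3         8.75         6.2448        18.7344
  4         8.75         5.5807        22.3228
  5         8.75         4.9872        24.9360
  6         8.75         4.4568        26.7411
  7         8.75         3.9829        27.8802
  8         6.50         2.6441        21.1525
  9         6.50         2.3629        21.2660
  10      106.50        34.5978       345.9782
  Σ                     79.6646       530.8064
Price P = Σ PV = 79.6646.
Macaulay duration = Σ(t·PV) / P = 530.8064 / 79.6646 = 6.66302 years.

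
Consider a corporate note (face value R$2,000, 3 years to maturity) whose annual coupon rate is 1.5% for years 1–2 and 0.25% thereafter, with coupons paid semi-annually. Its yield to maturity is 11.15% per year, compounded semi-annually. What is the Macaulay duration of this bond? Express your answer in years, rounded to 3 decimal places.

2.937 years

Periodic yield y = 0.05575. Discount each cash flow and weight by its period:
  t   CF        PV=CF/(1+0.05575)^t    t·PV
  1        15.00        14.2079        14.2079
  2        15.00        13.4576        26.9153
  3        15.00        12.7470        38.2410
  4        15.00        12.0739        48.2955
  5         2.50         1.9061         9.5303
  6     2,002.50     1,446.1255     8,676.7530
  Σ                  1,500.5180     8,813.9430
Price P = Σ PV = 1,500.5180.
Macaulay duration = Σ(t·PV) / P = 8,813.9430 / 1,500.5180 = 5.87393 half-year periods.
In years: 5.87393 / 2 = 2.93697 years.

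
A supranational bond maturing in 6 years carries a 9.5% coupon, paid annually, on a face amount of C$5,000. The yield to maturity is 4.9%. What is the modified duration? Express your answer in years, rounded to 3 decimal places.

Periodic yield y = 0.049. First find Macaulay duration:
  t   CF        PV=CF/(1+0.049)^t    t·PV
  1       475.00       452.8122       452.8122
  2       475.00       431.6608       863.3216
  3       475.00       411.4974     1,234.4923
  4       475.00       392.2759     1,569.1037
  5       475.00       373.9523     1,869.7613
  6     5,475.00     4,108.9532    24,653.7192
  Σ                  6,171.1519    30,643.2104
P = 6,171.1519; Macaulay duration = 30,643.2104 / 6,171.1519 = 4.96556 years.
Modified duration = D_Mac / (1 + y) = 4.96556 / 1.049 = 4.73361 years.

4.734 years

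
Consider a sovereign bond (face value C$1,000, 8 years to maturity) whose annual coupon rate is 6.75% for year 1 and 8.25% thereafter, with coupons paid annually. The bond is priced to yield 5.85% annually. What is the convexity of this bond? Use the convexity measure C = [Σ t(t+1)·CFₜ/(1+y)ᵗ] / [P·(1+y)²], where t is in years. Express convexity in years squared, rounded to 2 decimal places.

With y = 0.0585:
  t   CF        PV=CF/(1+0.0585)^t    t·PV        t(t+1)·PV
  1        67.50        63.7695        63.7695         127.5390
  2        82.50        73.6330       147.2659         441.7977
  3        82.50        69.5635       208.6905         834.7619
  4        82.50        65.7189       262.8757       1,314.3786
  5        82.50        62.0869       310.4343       1,862.6055
  6        82.50        58.6555       351.9330       2,463.5312
  7        82.50        55.4138       387.8966       3,103.1727
  8     1,082.50       686.9118     5,495.2948      49,457.6529
  Σ                  1,135.7529     7,228.1602      59,605.4395
P = 1,135.7529.
Convexity = Σ t(t+1)·PV / [P·(1+y)²] = 59,605.4395 / (1,135.7529 × 1.120422) = 46.84037.

46.84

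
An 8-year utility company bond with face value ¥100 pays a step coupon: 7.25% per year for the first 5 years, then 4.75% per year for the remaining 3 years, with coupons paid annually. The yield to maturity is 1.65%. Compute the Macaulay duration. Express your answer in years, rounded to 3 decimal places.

6.617 years

Periodic yield y = 0.0165. Discount each cash flow and weight by its year:
  t   CF        PV=CF/(1+0.0165)^t    t·PV
  1         7.25         7.1323         7.1323
  2         7.25         7.0165        14.0331
  3         7.25         6.9027        20.7080
  4         7.25         6.7906        27.1624
  5         7.25         6.6804        33.4019
  6         4.75         4.3058        25.8345
  7         4.75         4.2359        29.6510
  8       104.75        91.8957       735.1652
  Σ                    134.9598       893.0885
Price P = Σ PV = 134.9598.
Macaulay duration = Σ(t·PV) / P = 893.0885 / 134.9598 = 6.61744 years.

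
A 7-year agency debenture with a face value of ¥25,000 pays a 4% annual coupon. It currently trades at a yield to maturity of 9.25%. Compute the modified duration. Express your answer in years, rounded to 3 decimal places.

Periodic yield y = 0.0925. First find Macaulay duration:
  t   CF        PV=CF/(1+0.0925)^t    t·PV
  1     1,000.00       915.3318       915.3318
  2     1,000.00       837.8323     1,675.6646
  3     1,000.00       766.8946     2,300.6837
  4     1,000.00       701.9630     2,807.8520
  5     1,000.00       642.5291     3,212.6453
  6     1,000.00       588.1273     3,528.7637
  7    26,000.00    13,996.6218    97,976.3528
  Σ                 18,449.2999   112,417.2939
P = 18,449.2999; Macaulay duration = 112,417.2939 / 18,449.2999 = 6.09331 years.
Modified duration = D_Mac / (1 + y) = 6.09331 / 1.0925 = 5.57740 years.

5.577 years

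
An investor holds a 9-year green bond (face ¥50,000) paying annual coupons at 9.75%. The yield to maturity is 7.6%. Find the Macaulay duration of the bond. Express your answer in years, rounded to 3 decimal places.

6.556 years

Periodic yield y = 0.076. Discount each cash flow and weight by its year:
  t   CF        PV=CF/(1+0.076)^t    t·PV
  1     4,875.00     4,530.6691     4,530.6691
  2     4,875.00     4,210.6591     8,421.3181
  3     4,875.00     3,913.2519    11,739.7557
  4     4,875.00     3,636.8512    14,547.4049
  5     4,875.00     3,379.9733    16,899.8663
  6     4,875.00     3,141.2391    18,847.4345
  7     4,875.00     2,919.3672    20,435.5702
  8     4,875.00     2,713.1665    21,705.3322
  9    54,875.00    28,383.3787   255,450.4080
  Σ                 56,828.5560   372,577.7590
Price P = Σ PV = 56,828.5560.
Macaulay duration = Σ(t·PV) / P = 372,577.7590 / 56,828.5560 = 6.55617 years.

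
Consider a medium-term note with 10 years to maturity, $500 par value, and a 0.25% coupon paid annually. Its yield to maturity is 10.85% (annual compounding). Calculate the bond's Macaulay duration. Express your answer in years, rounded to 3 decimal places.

9.787 years

Periodic yield y = 0.1085. Discount each cash flow and weight by its year:
  t   CF        PV=CF/(1+0.1085)^t    t·PV
  1         1.25         1.1276         1.1276
  2         1.25         1.0173         2.0346
  3         1.25         0.9177         2.7531
  4         1.25         0.8279         3.3115
  5         1.25         0.7468         3.7342
  6         1.25         0.6737         4.0425
  7         1.25         0.6078         4.2546
  8         1.25         0.5483         4.3865
  9         1.25         0.4946         4.4518
  10      501.25       178.9359     1,789.3587
  Σ                    185.8977     1,819.4551
Price P = Σ PV = 185.8977.
Macaulay duration = Σ(t·PV) / P = 1,819.4551 / 185.8977 = 9.78740 years.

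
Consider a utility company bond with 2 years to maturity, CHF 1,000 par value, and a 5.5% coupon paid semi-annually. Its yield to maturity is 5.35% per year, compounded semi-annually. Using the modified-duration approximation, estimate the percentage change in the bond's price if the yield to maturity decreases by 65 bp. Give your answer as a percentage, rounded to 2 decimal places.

+1.22%

Periodic yield y = 0.02675. Modified duration first:
  t   CF        PV=CF/(1+0.02675)^t    t·PV
  1        27.50        26.7835        26.7835
  2        27.50        26.0857        52.1715
  3        27.50        25.4061        76.2184
  4     1,027.50       924.5342     3,698.1368
  Σ                  1,002.8096     3,853.3103
P = 1,002.8096; D_Mac = 3.84251 half-year periods = 1.92126 yrs; D_mod = 1.92126/(1+0.02675) = 1.87120 yrs.
ΔP/P ≈ -D_mod · Δy = -1.87120 × (-0.0065) = +0.012163 = +1.2163%.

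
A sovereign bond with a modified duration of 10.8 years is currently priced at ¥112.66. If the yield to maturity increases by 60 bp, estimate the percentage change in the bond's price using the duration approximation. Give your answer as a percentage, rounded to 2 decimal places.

Duration approximation: ΔP/P ≈ -D_mod · Δy = -10.8 × (+0.006) = -0.064800.
As a percentage: -6.4800%.

-6.48%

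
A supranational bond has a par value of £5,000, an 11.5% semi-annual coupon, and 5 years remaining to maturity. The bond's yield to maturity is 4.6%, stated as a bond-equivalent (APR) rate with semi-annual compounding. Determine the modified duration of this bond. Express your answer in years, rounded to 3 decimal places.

Periodic yield y = 0.023. First find Macaulay duration:
  t   CF        PV=CF/(1+0.023)^t    t·PV
  1       287.50       281.0362       281.0362
  2       287.50       274.7177       549.4353
  3       287.50       268.5412       805.6236
  4       287.50       262.5036     1,050.0145
  5       287.50       256.6018     1,283.0089
  6       287.50       250.8326     1,504.9958
  7       287.50       245.1932     1,716.3524
  8       287.50       239.6805     1,917.4443
  9       287.50       234.2918     2,108.6265
  10    5,287.50     4,212.0551    42,120.5510
  Σ                  6,525.4538    53,337.0886
P = 6,525.4538; Macaulay duration = 53,337.0886 / 6,525.4538 = 8.17370 half-year periods = 4.08685 years.
Modified duration = D_Mac / (1 + y) = 4.08685 / 1.023 = 3.99496 years.

3.995 years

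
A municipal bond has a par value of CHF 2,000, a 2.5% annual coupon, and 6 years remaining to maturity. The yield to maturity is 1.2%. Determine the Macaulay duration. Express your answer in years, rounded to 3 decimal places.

5.661 years

Periodic yield y = 0.012. Discount each cash flow and weight by its year:
  t   CF        PV=CF/(1+0.012)^t    t·PV
  1        50.00        49.4071        49.4071
  2        50.00        48.8213        97.6425
  3        50.00        48.2424       144.7271
  4        50.00        47.6703       190.6812
  5        50.00        47.1050       235.5252
  6     2,050.00     1,908.4061    11,450.4363
  Σ                  2,149.6521    12,168.4195
Price P = Σ PV = 2,149.6521.
Macaulay duration = Σ(t·PV) / P = 12,168.4195 / 2,149.6521 = 5.66065 years.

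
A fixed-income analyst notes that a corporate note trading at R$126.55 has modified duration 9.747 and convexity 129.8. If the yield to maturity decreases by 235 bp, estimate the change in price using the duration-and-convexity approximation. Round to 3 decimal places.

+R$33.523

Duration effect: -D_mod·Δy = -9.747 × (-0.0235) = +0.2290545
Convexity effect: ½·C·(Δy)² = 0.5 × 129.8 × (-0.0235)² = +0.035841025
ΔP/P ≈ +0.2290545 + 0.035841025 = +0.264895525
ΔP ≈ 126.55 × (+0.264895525) = +33.52252868875.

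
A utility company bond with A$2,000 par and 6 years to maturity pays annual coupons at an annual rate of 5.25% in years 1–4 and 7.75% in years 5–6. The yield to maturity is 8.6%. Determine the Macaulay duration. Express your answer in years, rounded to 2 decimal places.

Periodic yield y = 0.086. Discount each cash flow and weight by its year:
  t   CF        PV=CF/(1+0.086)^t    t·PV
  1       105.00        96.6851        96.6851
  2       105.00        89.0286       178.0572
  3       105.00        81.9785       245.9354
  4       105.00        75.4866       301.9465
  5       155.00       102.6083       513.0416
  6     2,155.00     1,313.6157     7,881.6941
  Σ                  1,759.4028     9,217.3599
Price P = Σ PV = 1,759.4028.
Macaulay duration = Σ(t·PV) / P = 9,217.3599 / 1,759.4028 = 5.23891 years.

5.24 years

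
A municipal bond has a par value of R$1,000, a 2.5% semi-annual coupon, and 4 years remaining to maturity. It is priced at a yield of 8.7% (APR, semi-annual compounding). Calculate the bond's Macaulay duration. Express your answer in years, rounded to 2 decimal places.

3.81 years

Periodic yield y = 0.0435. Discount each cash flow and weight by its period:
  t   CF        PV=CF/(1+0.0435)^t    t·PV
  1        12.50        11.9789        11.9789
  2        12.50        11.4796        22.9591
  3        12.50        11.0010        33.0030
  4        12.50        10.5424        42.1697
  5        12.50        10.1029        50.5147
  6        12.50         9.6818        58.0907
  7        12.50         9.2782        64.9473
  8     1,012.50       720.2038     5,761.6303
  Σ                    794.2686     6,045.2937
Price P = Σ PV = 794.2686.
Macaulay duration = Σ(t·PV) / P = 6,045.2937 / 794.2686 = 7.61115 half-year periods.
In years: 7.61115 / 2 = 3.80557 years.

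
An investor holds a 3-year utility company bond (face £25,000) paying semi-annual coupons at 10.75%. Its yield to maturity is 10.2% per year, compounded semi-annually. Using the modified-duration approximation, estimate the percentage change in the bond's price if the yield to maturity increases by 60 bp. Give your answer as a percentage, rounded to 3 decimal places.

Periodic yield y = 0.051. Modified duration first:
  t   CF        PV=CF/(1+0.051)^t    t·PV
  1     1,343.75     1,278.5442     1,278.5442
  2     1,343.75     1,216.5026     2,433.0052
  3     1,343.75     1,157.4716     3,472.4147
  4     1,343.75     1,101.3050     4,405.2200
  5     1,343.75     1,047.8639     5,239.3197
  6    26,343.75    19,546.1533   117,276.9197
  Σ                 25,347.8406   134,105.4236
P = 25,347.8406; D_Mac = 5.29061 half-year periods = 2.64530 yrs; D_mod = 2.64530/(1+0.051) = 2.51694 yrs.
ΔP/P ≈ -D_mod · Δy = -2.51694 × (+0.006) = -0.015102 = -1.5102%.

-1.510%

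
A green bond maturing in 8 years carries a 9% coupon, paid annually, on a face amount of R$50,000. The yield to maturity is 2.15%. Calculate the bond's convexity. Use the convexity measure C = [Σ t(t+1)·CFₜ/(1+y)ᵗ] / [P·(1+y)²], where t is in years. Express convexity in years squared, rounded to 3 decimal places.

50.941

With y = 0.0215:
  t   CF        PV=CF/(1+0.0215)^t    t·PV        t(t+1)·PV
  1     4,500.00     4,405.2863     4,405.2863       8,810.5727
  2     4,500.00     4,312.5662     8,625.1323      25,875.3970
  3     4,500.00     4,221.7975    12,665.3926      50,661.5703
  4     4,500.00     4,132.9393    16,531.7573      82,658.7866
  5     4,500.00     4,045.9514    20,229.7569     121,378.5412
  6     4,500.00     3,960.7943    23,764.7658     166,353.3605
  7     4,500.00     3,877.4296    27,142.0069     217,136.0554
  8    54,500.00    45,971.5910   367,772.7283   3,309,954.5544
  Σ                 74,928.3556   481,136.8264   3,982,828.8381
P = 74,928.3556.
Convexity = Σ t(t+1)·PV / [P·(1+y)²] = 3,982,828.8381 / (74,928.3556 × 1.043462) = 50.94114.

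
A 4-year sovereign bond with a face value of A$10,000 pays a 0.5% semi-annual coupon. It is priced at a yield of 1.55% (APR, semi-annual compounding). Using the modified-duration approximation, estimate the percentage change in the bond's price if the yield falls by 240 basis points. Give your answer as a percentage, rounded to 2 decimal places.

Periodic yield y = 0.00775. Modified duration first:
  t   CF        PV=CF/(1+0.00775)^t    t·PV
  1        25.00        24.8077        24.8077
  2        25.00        24.6170        49.2339
  3        25.00        24.4276        73.2829
  4        25.00        24.2398        96.9591
  5        25.00        24.0534       120.2669
  6        25.00        23.8684       143.2104
  7        25.00        23.6848       165.7938
  8    10,025.00     9,424.5783    75,396.6264
  Σ                  9,594.2770    76,070.1812
P = 9,594.2770; D_Mac = 7.92870 half-year periods = 3.96435 yrs; D_mod = 3.96435/(1+0.00775) = 3.93386 yrs.
ΔP/P ≈ -D_mod · Δy = -3.93386 × (-0.024) = +0.094413 = +9.4413%.

+9.44%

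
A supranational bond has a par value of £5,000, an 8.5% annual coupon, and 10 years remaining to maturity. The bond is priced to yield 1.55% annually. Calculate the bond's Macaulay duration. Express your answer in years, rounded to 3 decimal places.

7.793 years

Periodic yield y = 0.0155. Discount each cash flow and weight by its year:
  t   CF        PV=CF/(1+0.0155)^t    t·PV
  1       425.00       418.5130       418.5130
  2       425.00       412.1251       824.2502
  3       425.00       405.8347     1,217.5040
  4       425.00       399.6402     1,598.5610
  5       425.00       393.5404     1,967.7019
  6       425.00       387.5336     2,325.2016
  7       425.00       381.6185     2,671.3296
  8       425.00       375.7937     3,006.3497
  9       425.00       370.0578     3,330.5203
  10    5,425.00     4,651.5797    46,515.7968
  Σ                  8,196.2368    63,875.7282
Price P = Σ PV = 8,196.2368.
Macaulay duration = Σ(t·PV) / P = 63,875.7282 / 8,196.2368 = 7.79330 years.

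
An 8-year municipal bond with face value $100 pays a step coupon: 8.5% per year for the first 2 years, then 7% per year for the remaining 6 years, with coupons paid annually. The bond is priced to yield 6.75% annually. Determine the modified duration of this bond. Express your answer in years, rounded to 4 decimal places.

Periodic yield y = 0.0675. First find Macaulay duration:
  t   CF        PV=CF/(1+0.0675)^t    t·PV
  1         8.50         7.9625         7.9625
  2         8.50         7.4590        14.9181
  3         7.00         5.7543        17.2630
  4         7.00         5.3905        21.5619
  5         7.00         5.0496        25.2481
  6         7.00         4.7303        28.3819
  7         7.00         4.4312        31.0185
  8       107.00        63.4513       507.6106
  Σ                    104.2289       653.9646
P = 104.2289; Macaulay duration = 653.9646 / 104.2289 = 6.27431 years.
Modified duration = D_Mac / (1 + y) = 6.27431 / 1.0675 = 5.87758 years.

5.8776 years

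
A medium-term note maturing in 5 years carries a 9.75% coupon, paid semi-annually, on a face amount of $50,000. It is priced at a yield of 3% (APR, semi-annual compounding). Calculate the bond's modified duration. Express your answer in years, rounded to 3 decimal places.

4.145 years

Periodic yield y = 0.015. First find Macaulay duration:
  t   CF        PV=CF/(1+0.015)^t    t·PV
  1     2,437.50     2,401.4778     2,401.4778
  2     2,437.50     2,365.9880     4,731.9760
  3     2,437.50     2,331.0227     6,993.0680
  4     2,437.50     2,296.5741     9,186.2962
  5     2,437.50     2,262.6345    11,313.1727
  6     2,437.50     2,229.1966    13,375.1796
  7     2,437.50     2,196.2528    15,373.7696
  8     2,437.50     2,163.7959    17,310.3669
  9     2,437.50     2,131.8186    19,186.3673
  10   52,437.50    45,183.6755   451,836.7546
  Σ                 65,562.4364   551,708.4288
P = 65,562.4364; Macaulay duration = 551,708.4288 / 65,562.4364 = 8.41501 half-year periods = 4.20750 years.
Modified duration = D_Mac / (1 + y) = 4.20750 / 1.015 = 4.14532 years.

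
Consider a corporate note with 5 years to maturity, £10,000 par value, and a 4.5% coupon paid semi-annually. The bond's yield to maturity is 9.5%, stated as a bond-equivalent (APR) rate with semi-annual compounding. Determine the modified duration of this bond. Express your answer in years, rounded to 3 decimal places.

4.264 years

Periodic yield y = 0.0475. First find Macaulay duration:
  t   CF        PV=CF/(1+0.0475)^t    t·PV
  1       225.00       214.7971       214.7971
  2       225.00       205.0569       410.1139
  3       225.00       195.7584       587.2752
  4       225.00       186.8815       747.5261
  5       225.00       178.4072       892.0360
  6       225.00       170.3171     1,021.9028
  7       225.00       162.5939     1,138.1574
  8       225.00       155.2209     1,241.7674
  9       225.00       148.1823     1,333.6404
  10   10,225.00     6,428.6976    64,286.9764
  Σ                  8,045.9131    71,874.1927
P = 8,045.9131; Macaulay duration = 71,874.1927 / 8,045.9131 = 8.93301 half-year periods = 4.46650 years.
Modified duration = D_Mac / (1 + y) = 4.46650 / 1.0475 = 4.26396 years.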